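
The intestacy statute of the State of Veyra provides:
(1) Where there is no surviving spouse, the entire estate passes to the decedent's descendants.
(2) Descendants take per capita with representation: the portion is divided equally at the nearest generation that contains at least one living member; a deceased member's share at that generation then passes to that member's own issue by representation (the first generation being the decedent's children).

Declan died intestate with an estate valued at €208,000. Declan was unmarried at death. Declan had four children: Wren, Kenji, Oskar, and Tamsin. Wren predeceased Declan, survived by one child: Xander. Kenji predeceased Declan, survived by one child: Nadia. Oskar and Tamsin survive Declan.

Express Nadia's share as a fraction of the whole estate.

The entire €208,000 passes to the descendants.
That amount (€208,000) is divided into 4 shares of €52,000: Oskar and Tamsin each take €52,000; Wren's €52,000 share passes to Wren's issue; Kenji's €52,000 share passes to Kenji's issue.
Wren's share (€52,000) passes entirely to Xander.
Kenji's share (€52,000) passes entirely to Nadia.

Nadia receives 1/4 of the estate.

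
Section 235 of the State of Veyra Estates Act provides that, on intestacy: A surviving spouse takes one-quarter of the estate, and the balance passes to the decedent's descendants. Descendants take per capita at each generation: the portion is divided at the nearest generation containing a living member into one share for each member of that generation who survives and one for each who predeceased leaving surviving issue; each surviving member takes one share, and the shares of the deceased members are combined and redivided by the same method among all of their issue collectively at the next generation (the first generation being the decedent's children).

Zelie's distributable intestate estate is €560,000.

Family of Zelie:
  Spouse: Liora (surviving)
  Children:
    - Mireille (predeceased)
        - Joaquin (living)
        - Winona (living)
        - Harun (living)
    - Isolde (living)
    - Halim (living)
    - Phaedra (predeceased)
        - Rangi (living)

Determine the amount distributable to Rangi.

Rangi receives €52,500.

Liora takes one-quarter of €560,000 = €140,000. The remaining €420,000 passes to the descendants.
The descendants' portion (€420,000) is divided at the children's generation into 4 shares of €105,000. Isolde and Halim each take €105,000. The 2 shares of the deceased (Mireille and Phaedra) are combined into a pool of €210,000.
That pool (€210,000) is divided at the grandchildren's generation equally among Joaquin, Winona, Harun, and Rangi: €52,500 each.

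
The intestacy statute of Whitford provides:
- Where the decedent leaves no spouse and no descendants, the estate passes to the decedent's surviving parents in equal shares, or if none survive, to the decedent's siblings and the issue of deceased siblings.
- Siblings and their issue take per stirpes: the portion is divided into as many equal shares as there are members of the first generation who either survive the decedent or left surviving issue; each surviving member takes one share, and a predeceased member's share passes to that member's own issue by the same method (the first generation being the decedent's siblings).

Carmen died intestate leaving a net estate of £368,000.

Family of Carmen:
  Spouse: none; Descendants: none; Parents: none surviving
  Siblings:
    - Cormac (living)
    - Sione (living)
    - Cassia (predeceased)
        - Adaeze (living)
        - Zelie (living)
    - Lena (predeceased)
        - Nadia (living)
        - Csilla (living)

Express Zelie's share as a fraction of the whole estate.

Zelie receives 1/8 of the estate.

The entire £368,000 passes to the siblings and their issue.
That amount (£368,000) is divided into 4 shares of £92,000: Cormac and Sione each take £92,000; Cassia's £92,000 share passes to Cassia's issue; Lena's £92,000 share passes to Lena's issue.
Cassia's share (£92,000) is divided into 2 shares of £46,000: Adaeze and Zelie each take £46,000.
Lena's share (£92,000) is divided into 2 shares of £46,000: Nadia and Csilla each take £46,000.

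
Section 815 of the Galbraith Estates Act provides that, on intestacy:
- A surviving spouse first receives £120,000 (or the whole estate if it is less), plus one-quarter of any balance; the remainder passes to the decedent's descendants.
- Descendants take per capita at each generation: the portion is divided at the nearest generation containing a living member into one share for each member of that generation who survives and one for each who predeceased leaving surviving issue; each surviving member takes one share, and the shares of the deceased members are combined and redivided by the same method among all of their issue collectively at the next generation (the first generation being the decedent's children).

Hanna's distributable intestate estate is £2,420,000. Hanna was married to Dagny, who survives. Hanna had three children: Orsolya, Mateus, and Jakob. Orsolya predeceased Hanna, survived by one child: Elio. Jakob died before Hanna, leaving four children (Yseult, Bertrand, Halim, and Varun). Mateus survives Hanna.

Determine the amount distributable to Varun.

Varun receives £230,000.

Dagny first takes £120,000, leaving a balance of £2,300,000. Dagny then takes one-quarter of the balance (£575,000), for a total of £695,000. The remaining £1,725,000 passes to the descendants.
The descendants' portion (£1,725,000) is divided at the children's generation into 3 shares of £575,000. Mateus takes £575,000. The 2 shares of the deceased (Orsolya and Jakob) are combined into a pool of £1,150,000.
That pool (£1,150,000) is divided at the grandchildren's generation equally among Elio, Yseult, Bertrand, Halim, and Varun: £230,000 each.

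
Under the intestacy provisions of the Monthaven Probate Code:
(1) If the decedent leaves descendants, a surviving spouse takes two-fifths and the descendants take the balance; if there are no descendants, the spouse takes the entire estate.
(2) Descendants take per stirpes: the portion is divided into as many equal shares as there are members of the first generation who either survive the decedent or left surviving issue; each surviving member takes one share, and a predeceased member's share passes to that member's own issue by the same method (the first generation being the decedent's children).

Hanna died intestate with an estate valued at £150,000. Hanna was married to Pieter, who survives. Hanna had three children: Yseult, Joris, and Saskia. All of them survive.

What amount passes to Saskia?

Saskia receives £30,000.

Pieter takes two-fifths of £150,000 = £60,000. The remaining £90,000 passes to the descendants.
The descendants' portion (£90,000) is divided into 3 shares of £30,000: Yseult, Joris, and Saskia each take £30,000.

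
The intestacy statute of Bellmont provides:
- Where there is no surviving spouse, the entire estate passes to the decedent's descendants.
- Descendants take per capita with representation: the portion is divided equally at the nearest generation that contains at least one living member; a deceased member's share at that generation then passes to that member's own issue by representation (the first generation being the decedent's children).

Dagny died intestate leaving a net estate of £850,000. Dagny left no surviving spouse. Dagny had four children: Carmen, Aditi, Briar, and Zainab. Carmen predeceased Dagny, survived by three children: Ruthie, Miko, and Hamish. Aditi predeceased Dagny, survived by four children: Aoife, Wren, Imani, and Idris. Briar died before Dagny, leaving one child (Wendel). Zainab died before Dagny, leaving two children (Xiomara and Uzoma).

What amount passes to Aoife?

The entire £850,000 passes to the descendants.
No child survives, so the initial division is made at the grandchildren's generation.
That amount (£850,000) is divided into 10 shares of £85,000: Ruthie, Miko, Hamish, Aoife, Wren, Imani, Idris, Wendel, Xiomara, and Uzoma each take £85,000.

Aoife receives £85,000.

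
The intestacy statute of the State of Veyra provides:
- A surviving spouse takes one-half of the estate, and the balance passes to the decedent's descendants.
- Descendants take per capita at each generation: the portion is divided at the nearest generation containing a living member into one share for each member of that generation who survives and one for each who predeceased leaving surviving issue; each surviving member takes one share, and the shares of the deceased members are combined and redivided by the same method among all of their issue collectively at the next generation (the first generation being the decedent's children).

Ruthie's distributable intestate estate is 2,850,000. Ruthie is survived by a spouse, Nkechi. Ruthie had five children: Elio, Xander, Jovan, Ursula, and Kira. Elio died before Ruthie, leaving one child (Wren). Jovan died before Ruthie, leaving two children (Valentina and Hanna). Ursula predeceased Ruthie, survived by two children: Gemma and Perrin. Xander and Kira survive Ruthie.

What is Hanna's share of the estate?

Hanna receives 171,000.

Nkechi takes one-half of 2,850,000 = 1,425,000. The remaining 1,425,000 passes to the descendants.
The descendants' portion (1,425,000) is divided at the children's generation into 5 shares of 285,000. Xander and Kira each take 285,000. The 3 shares of the deceased (Elio, Jovan, and Ursula) are combined into a pool of 855,000.
That pool (855,000) is divided at the grandchildren's generation equally among Wren, Valentina, Hanna, Gemma, and Perrin: 171,000 each.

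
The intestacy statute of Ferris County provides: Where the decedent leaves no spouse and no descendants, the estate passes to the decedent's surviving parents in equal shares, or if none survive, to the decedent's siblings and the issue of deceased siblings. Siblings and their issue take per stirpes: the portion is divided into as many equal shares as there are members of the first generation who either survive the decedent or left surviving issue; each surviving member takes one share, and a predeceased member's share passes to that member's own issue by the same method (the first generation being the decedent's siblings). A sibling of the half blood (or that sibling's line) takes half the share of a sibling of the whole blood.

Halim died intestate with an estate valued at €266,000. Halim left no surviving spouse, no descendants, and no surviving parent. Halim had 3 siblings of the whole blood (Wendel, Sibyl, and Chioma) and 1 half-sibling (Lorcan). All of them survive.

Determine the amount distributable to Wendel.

Wendel receives €76,000.

The entire €266,000 passes to the siblings and their issue.
Counting each half-blood sibling's line as half a unit, there are 7/2 units in €266,000, so one unit is €76,000. Whole-blood lines (Wendel, Sibyl, and Chioma) take €76,000 each; half-blood lines (Lorcan) take €38,000 each.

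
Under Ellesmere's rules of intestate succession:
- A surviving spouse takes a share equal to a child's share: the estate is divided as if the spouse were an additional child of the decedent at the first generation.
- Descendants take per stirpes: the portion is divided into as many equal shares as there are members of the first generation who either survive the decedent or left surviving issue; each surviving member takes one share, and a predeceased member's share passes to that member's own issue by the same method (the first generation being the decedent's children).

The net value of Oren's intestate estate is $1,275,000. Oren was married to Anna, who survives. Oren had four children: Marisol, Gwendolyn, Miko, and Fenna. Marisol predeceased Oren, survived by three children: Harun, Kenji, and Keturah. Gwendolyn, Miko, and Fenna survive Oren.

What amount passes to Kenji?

Kenji receives $85,000.

The spouse counts as an additional share at the children's level, so there are 5 primary shares of $255,000. Anna takes one such share ($255,000).
The children's combined portion ($1,020,000) is divided into 4 shares of $255,000: Gwendolyn, Miko, and Fenna each take $255,000; Marisol's $255,000 share passes to Marisol's issue.
Marisol's share ($255,000) is divided into 3 shares of $85,000: Harun, Kenji, and Keturah each take $85,000.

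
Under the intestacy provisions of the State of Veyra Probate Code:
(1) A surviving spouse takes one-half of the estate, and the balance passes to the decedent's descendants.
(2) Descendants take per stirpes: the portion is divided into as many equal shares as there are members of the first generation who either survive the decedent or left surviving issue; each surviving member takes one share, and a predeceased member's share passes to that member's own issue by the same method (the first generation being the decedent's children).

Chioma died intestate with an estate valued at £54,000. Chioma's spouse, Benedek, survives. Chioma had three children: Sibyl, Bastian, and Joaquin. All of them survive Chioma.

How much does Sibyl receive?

Benedek takes one-half of £54,000 = £27,000. The remaining £27,000 passes to the descendants.
The descendants' portion (£27,000) is divided into 3 shares of £9,000: Sibyl, Bastian, and Joaquin each take £9,000.

Sibyl receives £9,000.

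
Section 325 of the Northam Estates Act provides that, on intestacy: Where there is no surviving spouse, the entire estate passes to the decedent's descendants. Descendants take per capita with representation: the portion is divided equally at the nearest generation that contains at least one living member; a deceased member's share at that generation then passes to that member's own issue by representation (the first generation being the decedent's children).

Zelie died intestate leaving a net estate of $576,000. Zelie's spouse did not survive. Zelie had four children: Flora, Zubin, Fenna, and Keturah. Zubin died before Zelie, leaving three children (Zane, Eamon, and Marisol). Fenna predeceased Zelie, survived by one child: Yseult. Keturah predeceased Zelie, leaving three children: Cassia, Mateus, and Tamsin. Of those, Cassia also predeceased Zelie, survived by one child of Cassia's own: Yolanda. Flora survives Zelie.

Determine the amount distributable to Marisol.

The entire $576,000 passes to the descendants.
That amount ($576,000) is divided into 4 shares of $144,000: Flora takes $144,000; Zubin's $144,000 share passes to Zubin's issue; Fenna's $144,000 share passes to Fenna's issue; Keturah's $144,000 share passes to Keturah's issue.
Zubin's share ($144,000) is divided into 3 shares of $48,000: Zane, Eamon, and Marisol each take $48,000.
Fenna's share ($144,000) passes entirely to Yseult.
Keturah's share ($144,000) is divided into 3 shares of $48,000: Mateus and Tamsin each take $48,000; Cassia's $48,000 share passes to Cassia's issue.
Cassia's share ($48,000) passes entirely to Yolanda.

Marisol receives $48,000.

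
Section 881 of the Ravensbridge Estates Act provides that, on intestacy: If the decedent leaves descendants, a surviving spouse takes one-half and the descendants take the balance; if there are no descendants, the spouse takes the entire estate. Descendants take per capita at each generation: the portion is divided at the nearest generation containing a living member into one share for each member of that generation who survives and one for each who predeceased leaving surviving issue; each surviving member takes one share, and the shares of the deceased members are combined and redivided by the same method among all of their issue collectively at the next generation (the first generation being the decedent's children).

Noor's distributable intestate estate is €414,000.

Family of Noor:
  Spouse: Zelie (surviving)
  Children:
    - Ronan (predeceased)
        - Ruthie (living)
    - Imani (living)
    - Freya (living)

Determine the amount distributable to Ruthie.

Zelie takes one-half of €414,000 = €207,000. The remaining €207,000 passes to the descendants.
The descendants' portion (€207,000) is divided at the children's generation into 3 shares of €69,000. Imani and Freya each take €69,000. The remaining share for the deceased Ronan (€69,000) is carried to the next generation.
That pool (€69,000) passes entirely to Ruthie, the sole taker at the grandchildren's generation.

Ruthie receives €69,000.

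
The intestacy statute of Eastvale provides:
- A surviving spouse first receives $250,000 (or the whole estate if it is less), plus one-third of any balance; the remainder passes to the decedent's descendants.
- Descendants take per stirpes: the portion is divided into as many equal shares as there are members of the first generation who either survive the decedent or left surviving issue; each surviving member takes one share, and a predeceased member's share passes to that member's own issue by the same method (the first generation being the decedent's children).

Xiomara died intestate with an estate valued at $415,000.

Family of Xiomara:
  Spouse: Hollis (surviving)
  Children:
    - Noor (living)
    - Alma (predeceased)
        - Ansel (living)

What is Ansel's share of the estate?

Ansel receives $55,000.

Hollis first takes $250,000, leaving a balance of $165,000. Hollis then takes one-third of the balance ($55,000), for a total of $305,000. The remaining $110,000 passes to the descendants.
The descendants' portion ($110,000) is divided into 2 shares of $55,000: Noor takes $55,000; Alma's $55,000 share passes to Alma's issue.
Alma's share ($55,000) passes entirely to Ansel.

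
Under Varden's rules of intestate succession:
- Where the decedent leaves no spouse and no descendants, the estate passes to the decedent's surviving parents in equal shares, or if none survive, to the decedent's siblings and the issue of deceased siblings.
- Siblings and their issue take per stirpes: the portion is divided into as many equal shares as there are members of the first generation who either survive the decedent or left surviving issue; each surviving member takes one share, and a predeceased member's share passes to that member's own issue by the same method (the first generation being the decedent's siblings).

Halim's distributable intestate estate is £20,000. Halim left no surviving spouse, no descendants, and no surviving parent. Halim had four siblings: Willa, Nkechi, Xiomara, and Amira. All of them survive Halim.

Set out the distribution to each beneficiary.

The entire £20,000 passes to the siblings and their issue.
That amount (£20,000) is divided into 4 shares of £5,000: Willa, Nkechi, Xiomara, and Amira each take £5,000.

Willa: £5,000; Nkechi: £5,000; Xiomara: £5,000; Amira: £5,000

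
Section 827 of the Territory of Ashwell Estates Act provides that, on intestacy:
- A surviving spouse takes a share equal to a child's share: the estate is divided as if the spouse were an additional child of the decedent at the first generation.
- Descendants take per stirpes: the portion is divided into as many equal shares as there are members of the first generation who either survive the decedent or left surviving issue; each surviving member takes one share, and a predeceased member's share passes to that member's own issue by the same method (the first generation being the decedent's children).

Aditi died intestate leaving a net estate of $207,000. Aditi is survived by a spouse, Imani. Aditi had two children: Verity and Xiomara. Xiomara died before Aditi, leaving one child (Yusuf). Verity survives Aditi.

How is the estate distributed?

The spouse counts as an additional share at the children's level, so there are 3 primary shares of $69,000. Imani takes one such share ($69,000).
The children's combined portion ($138,000) is divided into 2 shares of $69,000: Verity takes $69,000; Xiomara's $69,000 share passes to Xiomara's issue.
Xiomara's share ($69,000) passes entirely to Yusuf.

Imani: $69,000; Verity: $69,000; Yusuf: $69,000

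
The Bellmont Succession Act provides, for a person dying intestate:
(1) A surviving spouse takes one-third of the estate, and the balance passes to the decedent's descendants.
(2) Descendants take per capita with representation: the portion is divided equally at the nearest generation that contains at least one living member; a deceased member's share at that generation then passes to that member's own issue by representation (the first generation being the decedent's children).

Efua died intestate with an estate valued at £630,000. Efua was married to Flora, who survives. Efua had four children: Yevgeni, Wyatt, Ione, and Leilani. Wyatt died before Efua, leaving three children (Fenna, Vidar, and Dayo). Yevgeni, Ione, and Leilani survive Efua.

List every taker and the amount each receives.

Flora takes one-third of £630,000 = £210,000. The remaining £420,000 passes to the descendants.
The descendants' portion (£420,000) is divided into 4 shares of £105,000: Yevgeni, Ione, and Leilani each take £105,000; Wyatt's £105,000 share passes to Wyatt's issue.
Wyatt's share (£105,000) is divided into 3 shares of £35,000: Fenna, Vidar, and Dayo each take £35,000.

Flora: £210,000; Yevgeni: £105,000; Fenna: £35,000; Vidar: £35,000; Dayo: £35,000; Ione: £105,000; Leilani: £105,000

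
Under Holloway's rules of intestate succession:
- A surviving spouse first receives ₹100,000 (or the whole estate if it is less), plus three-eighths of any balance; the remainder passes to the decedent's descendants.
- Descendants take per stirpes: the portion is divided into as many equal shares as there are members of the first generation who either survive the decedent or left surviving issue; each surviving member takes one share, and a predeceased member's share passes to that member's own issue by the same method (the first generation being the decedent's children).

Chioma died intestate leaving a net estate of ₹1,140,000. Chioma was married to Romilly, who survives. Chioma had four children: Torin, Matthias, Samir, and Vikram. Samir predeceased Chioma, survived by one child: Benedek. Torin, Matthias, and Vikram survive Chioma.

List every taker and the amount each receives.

Romilly: ₹490,000; Torin: ₹162,500; Matthias: ₹162,500; Benedek: ₹162,500; Vikram: ₹162,500

Romilly first takes ₹100,000, leaving a balance of ₹1,040,000. Romilly then takes three-eighths of the balance (₹390,000), for a total of ₹490,000. The remaining ₹650,000 passes to the descendants.
The descendants' portion (₹650,000) is divided into 4 shares of ₹162,500: Torin, Matthias, and Vikram each take ₹162,500; Samir's ₹162,500 share passes to Samir's issue.
Samir's share (₹162,500) passes entirely to Benedek.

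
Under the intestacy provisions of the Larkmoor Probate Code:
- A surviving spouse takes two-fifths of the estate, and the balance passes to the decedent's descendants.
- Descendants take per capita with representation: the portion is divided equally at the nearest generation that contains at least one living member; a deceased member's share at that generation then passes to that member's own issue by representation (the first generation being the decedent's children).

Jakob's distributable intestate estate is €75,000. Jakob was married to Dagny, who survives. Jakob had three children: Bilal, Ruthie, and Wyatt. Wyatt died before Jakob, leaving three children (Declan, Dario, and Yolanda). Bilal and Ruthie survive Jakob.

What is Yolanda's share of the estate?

Dagny takes two-fifths of €75,000 = €30,000. The remaining €45,000 passes to the descendants.
The descendants' portion (€45,000) is divided into 3 shares of €15,000: Bilal and Ruthie each take €15,000; Wyatt's €15,000 share passes to Wyatt's issue.
Wyatt's share (€15,000) is divided into 3 shares of €5,000: Declan, Dario, and Yolanda each take €5,000.

Yolanda receives €5,000.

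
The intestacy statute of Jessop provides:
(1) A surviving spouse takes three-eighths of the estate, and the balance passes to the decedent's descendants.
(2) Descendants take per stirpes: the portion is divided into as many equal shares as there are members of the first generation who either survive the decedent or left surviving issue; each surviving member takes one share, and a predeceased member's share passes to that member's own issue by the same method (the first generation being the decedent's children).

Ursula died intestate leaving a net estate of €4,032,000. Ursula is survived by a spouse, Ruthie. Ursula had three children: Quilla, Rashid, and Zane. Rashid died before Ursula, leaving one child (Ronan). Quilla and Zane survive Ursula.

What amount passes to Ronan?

Ronan receives €840,000.

Ruthie takes three-eighths of €4,032,000 = €1,512,000. The remaining €2,520,000 passes to the descendants.
The descendants' portion (€2,520,000) is divided into 3 shares of €840,000: Quilla and Zane each take €840,000; Rashid's €840,000 share passes to Rashid's issue.
Rashid's share (€840,000) passes entirely to Ronan.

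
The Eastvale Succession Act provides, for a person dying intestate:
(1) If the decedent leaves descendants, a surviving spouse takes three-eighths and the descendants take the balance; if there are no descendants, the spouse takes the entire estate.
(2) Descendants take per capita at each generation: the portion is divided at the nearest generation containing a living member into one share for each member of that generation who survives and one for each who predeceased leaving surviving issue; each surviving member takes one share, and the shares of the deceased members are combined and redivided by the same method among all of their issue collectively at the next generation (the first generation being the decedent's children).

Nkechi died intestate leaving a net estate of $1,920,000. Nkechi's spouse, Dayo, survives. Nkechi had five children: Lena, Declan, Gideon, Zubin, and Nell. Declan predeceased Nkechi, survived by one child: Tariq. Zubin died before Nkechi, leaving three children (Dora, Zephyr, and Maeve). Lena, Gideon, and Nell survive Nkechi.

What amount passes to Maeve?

Maeve receives $120,000.

Dayo takes three-eighths of $1,920,000 = $720,000. The remaining $1,200,000 passes to the descendants.
The descendants' portion ($1,200,000) is divided at the children's generation into 5 shares of $240,000. Lena, Gideon, and Nell each take $240,000. The 2 shares of the deceased (Declan and Zubin) are combined into a pool of $480,000.
That pool ($480,000) is divided at the grandchildren's generation equally among Tariq, Dora, Zephyr, and Maeve: $120,000 each.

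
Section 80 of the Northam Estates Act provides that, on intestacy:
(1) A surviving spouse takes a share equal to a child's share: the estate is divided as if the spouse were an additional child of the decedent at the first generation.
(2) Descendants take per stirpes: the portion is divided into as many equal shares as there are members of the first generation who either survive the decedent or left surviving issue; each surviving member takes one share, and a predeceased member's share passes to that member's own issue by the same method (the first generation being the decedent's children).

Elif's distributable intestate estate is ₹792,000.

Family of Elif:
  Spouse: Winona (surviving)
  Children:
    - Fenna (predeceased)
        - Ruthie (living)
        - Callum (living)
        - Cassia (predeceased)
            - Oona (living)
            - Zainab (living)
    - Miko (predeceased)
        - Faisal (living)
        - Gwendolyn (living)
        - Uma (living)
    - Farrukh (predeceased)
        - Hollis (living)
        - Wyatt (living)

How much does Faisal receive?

The spouse counts as an additional share at the children's level, so there are 4 primary shares of ₹198,000. Winona takes one such share (₹198,000).
The children's combined portion (₹594,000) is divided into 3 shares of ₹198,000: Fenna's ₹198,000 share passes to Fenna's issue; Miko's ₹198,000 share passes to Miko's issue; Farrukh's ₹198,000 share passes to Farrukh's issue.
Fenna's share (₹198,000) is divided into 3 shares of ₹66,000: Ruthie and Callum each take ₹66,000; Cassia's ₹66,000 share passes to Cassia's issue.
Cassia's share (₹66,000) is divided into 2 shares of ₹33,000: Oona and Zainab each take ₹33,000.
Miko's share (₹198,000) is divided into 3 shares of ₹66,000: Faisal, Gwendolyn, and Uma each take ₹66,000.
Farrukh's share (₹198,000) is divided into 2 shares of ₹99,000: Hollis and Wyatt each take ₹99,000.

Faisal receives ₹66,000.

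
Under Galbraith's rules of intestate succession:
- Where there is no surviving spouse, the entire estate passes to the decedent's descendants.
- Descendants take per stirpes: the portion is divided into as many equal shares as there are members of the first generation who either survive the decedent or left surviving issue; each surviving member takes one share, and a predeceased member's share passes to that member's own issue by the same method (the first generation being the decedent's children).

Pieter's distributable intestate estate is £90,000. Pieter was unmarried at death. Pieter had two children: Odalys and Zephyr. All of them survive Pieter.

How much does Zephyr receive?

Zephyr receives £45,000.

The entire £90,000 passes to the descendants.
That amount (£90,000) is divided into 2 shares of £45,000: Odalys and Zephyr each take £45,000.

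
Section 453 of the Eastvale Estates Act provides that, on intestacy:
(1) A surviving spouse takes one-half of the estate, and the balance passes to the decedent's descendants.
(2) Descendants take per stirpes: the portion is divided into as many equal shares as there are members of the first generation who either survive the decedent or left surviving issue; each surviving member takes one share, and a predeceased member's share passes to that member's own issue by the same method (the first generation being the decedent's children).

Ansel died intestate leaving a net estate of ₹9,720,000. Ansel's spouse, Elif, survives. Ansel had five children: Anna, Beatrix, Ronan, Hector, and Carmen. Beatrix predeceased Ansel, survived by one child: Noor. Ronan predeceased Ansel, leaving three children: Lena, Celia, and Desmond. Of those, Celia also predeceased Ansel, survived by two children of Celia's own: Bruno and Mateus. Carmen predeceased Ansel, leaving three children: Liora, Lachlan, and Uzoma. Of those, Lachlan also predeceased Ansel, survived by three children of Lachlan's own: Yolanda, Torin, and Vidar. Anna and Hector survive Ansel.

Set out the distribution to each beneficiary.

Elif: ₹4,860,000; Anna: ₹972,000; Noor: ₹972,000; Lena: ₹324,000; Bruno: ₹162,000; Mateus: ₹162,000; Desmond: ₹324,000; Hector: ₹972,000; Liora: ₹324,000; Yolanda: ₹108,000; Torin: ₹108,000; Vidar: ₹108,000; Uzoma: ₹324,000

Elif takes one-half of ₹9,720,000 = ₹4,860,000. The remaining ₹4,860,000 passes to the descendants.
The descendants' portion (₹4,860,000) is divided into 5 shares of ₹972,000: Anna and Hector each take ₹972,000; Beatrix's ₹972,000 share passes to Beatrix's issue; Ronan's ₹972,000 share passes to Ronan's issue; Carmen's ₹972,000 share passes to Carmen's issue.
Beatrix's share (₹972,000) passes entirely to Noor.
Ronan's share (₹972,000) is divided into 3 shares of ₹324,000: Lena and Desmond each take ₹324,000; Celia's ₹324,000 share passes to Celia's issue.
Celia's share (₹324,000) is divided into 2 shares of ₹162,000: Bruno and Mateus each take ₹162,000.
Carmen's share (₹972,000) is divided into 3 shares of ₹324,000: Liora and Uzoma each take ₹324,000; Lachlan's ₹324,000 share passes to Lachlan's issue.
Lachlan's share (₹324,000) is divided into 3 shares of ₹108,000: Yolanda, Torin, and Vidar each take ₹108,000.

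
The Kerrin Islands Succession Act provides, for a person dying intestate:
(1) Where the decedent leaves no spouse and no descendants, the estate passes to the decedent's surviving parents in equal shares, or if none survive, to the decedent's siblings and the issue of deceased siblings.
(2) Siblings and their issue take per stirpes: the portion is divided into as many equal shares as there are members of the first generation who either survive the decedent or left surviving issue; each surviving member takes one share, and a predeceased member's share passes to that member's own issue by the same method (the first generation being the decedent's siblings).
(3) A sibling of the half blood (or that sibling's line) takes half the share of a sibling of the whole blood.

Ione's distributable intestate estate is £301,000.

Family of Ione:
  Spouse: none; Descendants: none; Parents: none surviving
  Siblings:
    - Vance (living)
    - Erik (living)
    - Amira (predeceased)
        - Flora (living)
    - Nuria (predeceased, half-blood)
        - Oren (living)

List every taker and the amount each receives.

Vance: £86,000; Erik: £86,000; Flora: £86,000; Oren: £43,000

The entire £301,000 passes to the siblings and their issue.
Counting each half-blood sibling's line as half a unit, there are 7/2 units in £301,000, so one unit is £86,000. Whole-blood lines (Vance, Erik, and Amira) take £86,000 each; half-blood lines (Nuria) take £43,000 each.
Amira's share (£86,000) passes entirely to Flora.
Nuria's share (£43,000) passes entirely to Oren.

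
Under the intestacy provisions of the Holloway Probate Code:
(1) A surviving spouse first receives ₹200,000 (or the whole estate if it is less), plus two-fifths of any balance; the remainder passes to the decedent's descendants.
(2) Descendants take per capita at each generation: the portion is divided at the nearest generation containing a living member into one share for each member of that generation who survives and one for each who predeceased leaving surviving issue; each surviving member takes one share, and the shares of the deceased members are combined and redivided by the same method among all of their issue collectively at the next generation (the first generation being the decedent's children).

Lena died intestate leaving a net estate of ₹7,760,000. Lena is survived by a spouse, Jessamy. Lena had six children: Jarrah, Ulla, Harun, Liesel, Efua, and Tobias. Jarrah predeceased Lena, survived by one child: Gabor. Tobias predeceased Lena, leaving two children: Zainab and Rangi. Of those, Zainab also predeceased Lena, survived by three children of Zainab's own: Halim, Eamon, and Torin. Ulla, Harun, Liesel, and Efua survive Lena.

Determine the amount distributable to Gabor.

Gabor receives ₹504,000.

Jessamy first takes ₹200,000, leaving a balance of ₹7,560,000. Jessamy then takes two-fifths of the balance (₹3,024,000), for a total of ₹3,224,000. The remaining ₹4,536,000 passes to the descendants.
The descendants' portion (₹4,536,000) is divided at the children's generation into 6 shares of ₹756,000. Ulla, Harun, Liesel, and Efua each take ₹756,000. The 2 shares of the deceased (Jarrah and Tobias) are combined into a pool of ₹1,512,000.
That pool (₹1,512,000) is divided at the grandchildren's generation into 3 shares of ₹504,000. Gabor and Rangi each take ₹504,000. The remaining share for the deceased Zainab (₹504,000) is carried to the next generation.
That pool (₹504,000) is divided at the great-grandchildren's generation equally among Halim, Eamon, and Torin: ₹168,000 each.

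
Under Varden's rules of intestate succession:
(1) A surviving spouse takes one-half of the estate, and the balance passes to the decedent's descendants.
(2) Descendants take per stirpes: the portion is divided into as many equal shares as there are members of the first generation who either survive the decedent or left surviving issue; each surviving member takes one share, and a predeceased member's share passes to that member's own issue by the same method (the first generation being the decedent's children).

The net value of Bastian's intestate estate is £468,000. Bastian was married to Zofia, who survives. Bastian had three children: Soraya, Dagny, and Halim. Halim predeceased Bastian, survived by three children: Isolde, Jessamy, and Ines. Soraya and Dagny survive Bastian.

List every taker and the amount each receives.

Zofia: £234,000; Soraya: £78,000; Dagny: £78,000; Isolde: £26,000; Jessamy: £26,000; Ines: £26,000

Zofia takes one-half of £468,000 = £234,000. The remaining £234,000 passes to the descendants.
The descendants' portion (£234,000) is divided into 3 shares of £78,000: Soraya and Dagny each take £78,000; Halim's £78,000 share passes to Halim's issue.
Halim's share (£78,000) is divided into 3 shares of £26,000: Isolde, Jessamy, and Ines each take £26,000.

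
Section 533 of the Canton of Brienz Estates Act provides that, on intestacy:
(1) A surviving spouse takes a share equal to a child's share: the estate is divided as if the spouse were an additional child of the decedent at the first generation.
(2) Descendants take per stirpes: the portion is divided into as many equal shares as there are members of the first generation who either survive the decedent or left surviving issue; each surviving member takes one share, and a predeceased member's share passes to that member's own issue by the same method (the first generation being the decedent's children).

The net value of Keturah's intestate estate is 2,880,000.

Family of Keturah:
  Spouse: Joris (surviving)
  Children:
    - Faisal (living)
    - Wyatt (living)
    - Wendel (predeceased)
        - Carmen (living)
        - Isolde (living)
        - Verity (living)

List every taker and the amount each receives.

The spouse counts as an additional share at the children's level, so there are 4 primary shares of 720,000. Joris takes one such share (720,000).
The children's combined portion (2,160,000) is divided into 3 shares of 720,000: Faisal and Wyatt each take 720,000; Wendel's 720,000 share passes to Wendel's issue.
Wendel's share (720,000) is divided into 3 shares of 240,000: Carmen, Isolde, and Verity each take 240,000.

Joris: 720,000; Faisal: 720,000; Wyatt: 720,000; Carmen: 240,000; Isolde: 240,000; Verity: 240,000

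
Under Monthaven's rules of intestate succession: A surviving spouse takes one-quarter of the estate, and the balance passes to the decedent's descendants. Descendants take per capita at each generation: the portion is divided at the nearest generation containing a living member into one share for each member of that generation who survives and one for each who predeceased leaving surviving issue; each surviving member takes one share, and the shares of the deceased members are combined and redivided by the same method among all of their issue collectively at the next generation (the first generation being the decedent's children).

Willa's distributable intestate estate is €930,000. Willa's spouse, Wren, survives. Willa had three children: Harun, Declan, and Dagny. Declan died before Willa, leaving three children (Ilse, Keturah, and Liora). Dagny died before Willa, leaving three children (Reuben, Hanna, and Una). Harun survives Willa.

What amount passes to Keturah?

Wren takes one-quarter of €930,000 = €232,500. The remaining €697,500 passes to the descendants.
The descendants' portion (€697,500) is divided at the children's generation into 3 shares of €232,500. Harun takes €232,500. The 2 shares of the deceased (Declan and Dagny) are combined into a pool of €465,000.
That pool (€465,000) is divided at the grandchildren's generation equally among Ilse, Keturah, Liora, Reuben, Hanna, and Una: €77,500 each.

Keturah receives €77,500.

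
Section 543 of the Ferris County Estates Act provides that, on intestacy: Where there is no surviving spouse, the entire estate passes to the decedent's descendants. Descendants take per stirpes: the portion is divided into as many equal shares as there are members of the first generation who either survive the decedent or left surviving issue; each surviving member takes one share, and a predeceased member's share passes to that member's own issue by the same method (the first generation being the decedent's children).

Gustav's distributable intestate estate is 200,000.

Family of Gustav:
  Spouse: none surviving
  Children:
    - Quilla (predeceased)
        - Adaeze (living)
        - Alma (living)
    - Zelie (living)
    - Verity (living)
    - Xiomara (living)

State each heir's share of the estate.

The entire 200,000 passes to the descendants.
That amount (200,000) is divided into 4 shares of 50,000: Zelie, Verity, and Xiomara each take 50,000; Quilla's 50,000 share passes to Quilla's issue.
Quilla's share (50,000) is divided into 2 shares of 25,000: Adaeze and Alma each take 25,000.

Adaeze: 25,000; Alma: 25,000; Zelie: 50,000; Verity: 50,000; Xiomara: 50,000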